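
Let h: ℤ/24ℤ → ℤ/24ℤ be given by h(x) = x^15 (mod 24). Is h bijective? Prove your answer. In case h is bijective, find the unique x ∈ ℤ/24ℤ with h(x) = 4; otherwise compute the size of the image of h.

15

h(0) = 0^15 = 0.
h(6): Repeated squaring mod 24: 6^1 ≡ 6, 6^2 ≡ 6² = 36 ≡ 12, 6^4 ≡ 12² = 144 ≡ 0, 6^8 ≡ 0² = 0. Since 15 = 8 + 4 + 2 + 1, 6^15 ≡ 0·0·12·6: 0·0 = 0, then 0·12 = 0, then 0·6 = 0. So 6^15 ≡ 0 (mod 24).
So h(0) = h(6) = 0 while 0 ≠ 6, hence h is not injective, hence not bijective.
Since h is not bijective, we determine |image(h)|. Computing x^15 mod 24 for each x (by repeated squaring, reducing mod 24 at every step), the values h(0), h(1), …, h(23) are: 0, 1, 8, 3, 16, 5, 0, 7, 8, 9, 16, 11, 0, 13, 8, 15, 16, 17, 0, 19, 8, 21, 16, 23.
The distinct values are {0, 1, 3, 5, 7, 8, 9, 11, 13, 15, 16, 17, 19, 21, 23}; there are 15 of them.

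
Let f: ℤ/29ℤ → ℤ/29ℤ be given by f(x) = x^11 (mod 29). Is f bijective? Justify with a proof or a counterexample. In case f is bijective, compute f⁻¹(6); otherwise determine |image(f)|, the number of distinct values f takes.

Since 29 is prime, the nonzero elements of ℤ/29ℤ form a cyclic group of order 28.
As gcd(11, 28) = 1, raising to the 11th power is a bijection on this group: if a^11 ≡ b^11 then (ab^{−1})^11 = 1, and the only element of order dividing gcd(11, 28) = 1 is 1, so a = b.
With f(0) = 0 this makes f injective on all of ℤ/29ℤ, hence bijective (finite equal-size domain and codomain). In particular f is bijective.
Since f is bijective, we find the preimage of 6. The inverse of x ↦ x^11 on (ℤ/29ℤ)^× is x ↦ x^23, because 11·23 = 253 = 9·28 + 1 ≡ 1 (mod 28) and x^{28} = 1 for x ≠ 0 (Fermat). So f⁻¹(6) = 6^23 mod 29.
Repeated squaring mod 29: 6^1 ≡ 6, 6^2 ≡ 6² = 36 ≡ 7, 6^4 ≡ 7² = 49 ≡ 20, 6^8 ≡ 20² = 400 ≡ 23, 6^16 ≡ 23² = 529 ≡ 7. Since 23 = 16 + 4 + 2 + 1, 6^23 ≡ 7·20·7·6: 7·20 = 140 ≡ 24, then 24·7 = 168 ≡ 23, then 23·6 = 138 ≡ 22. So 6^23 ≡ 22 (mod 29).
Hence f⁻¹(6) = 22.

22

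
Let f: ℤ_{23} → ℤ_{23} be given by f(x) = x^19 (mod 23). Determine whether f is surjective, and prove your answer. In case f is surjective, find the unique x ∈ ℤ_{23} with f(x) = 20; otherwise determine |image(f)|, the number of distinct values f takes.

Since 23 is prime, the nonzero elements of ℤ_{23} form a cyclic group of order 22.
As gcd(19, 22) = 1, raising to the 19th power is a bijection on this group: if x_1^19 ≡ x_2^19 then (x_1x_2^{−1})^19 = 1, and the only element of order dividing gcd(19, 22) = 1 is 1, so x_1 = x_2.
With f(0) = 0 this makes f injective on all of ℤ_{23}, hence bijective (finite equal-size domain and codomain). In particular f is surjective.
Since f is surjective, we find the preimage of 20. The inverse of x ↦ x^19 on (ℤ_{23})^× is x ↦ x^7, because 19·7 = 133 = 6·22 + 1 ≡ 1 (mod 22) and x^{22} = 1 for x ≠ 0 (Fermat). So f⁻¹(20) = 20^7 mod 23.
Repeated squaring mod 23: 20^1 ≡ 20, 20^2 ≡ 20² = 400 ≡ 9, 20^4 ≡ 9² = 81 ≡ 12. Since 7 = 4 + 2 + 1, 20^7 ≡ 12·9·20: 12·9 = 108 ≡ 16, then 16·20 = 320 ≡ 21. So 20^7 ≡ 21 (mod 23).
Hence f⁻¹(20) = 21.

21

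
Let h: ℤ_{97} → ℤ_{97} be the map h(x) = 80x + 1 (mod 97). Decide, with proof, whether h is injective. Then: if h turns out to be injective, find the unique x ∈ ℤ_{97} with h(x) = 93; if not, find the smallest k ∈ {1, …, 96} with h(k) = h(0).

6

Suppose h(a) = h(b) in ℤ_{97}. Then 80a + 1 ≡ 80b + 1 (mod 97), hence 80(a − b) ≡ 0 (mod 97).
Since gcd(80, 97) = 1, 80 is invertible modulo 97, so a − b ≡ 0 (mod 97), i.e. a = b.
Therefore h is injective.
We now compute 80⁻¹ mod 97 explicitly. Euclid's algorithm: 97 = 1·80 + 17, 80 = 4·17 + 12, 17 = 1·12 + 5, 12 = 2·5 + 2, 5 = 2·2 + 1; back-substituting gives 1 = 57·80 − 47·97, so 80⁻¹ ≡ 57 (mod 97).
Since h is injective, we compute h⁻¹(93): solve 80x + 1 ≡ 93 (mod 97), i.e. 80x ≡ 92 (mod 97).
Multiplying by 80⁻¹ = 57 gives x ≡ 57·92 = 5244 = 54·97 + 6 ≡ 6 (mod 97).
Check: h(6) = 80·6 + 1 = 481 = 4·97 + 93 ≡ 93 (mod 97).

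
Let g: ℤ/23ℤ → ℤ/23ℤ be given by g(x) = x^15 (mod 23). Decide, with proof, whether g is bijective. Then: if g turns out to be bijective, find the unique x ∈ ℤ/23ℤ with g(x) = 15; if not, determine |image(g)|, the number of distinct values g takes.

Since 23 is prime, the nonzero elements of ℤ/23ℤ form a cyclic group of order 22.
As gcd(15, 22) = 1, raising to the 15th power is a bijection on this group: if s^15 ≡ t^15 then (st^{−1})^15 = 1, and the only element of order dividing gcd(15, 22) = 1 is 1, so s = t.
With g(0) = 0 this makes g injective on all of ℤ/23ℤ, hence bijective (finite equal-size domain and codomain). In particular g is bijective.
Since g is bijective, we find the preimage of 15. The inverse of x ↦ x^15 on (ℤ/23ℤ)^× is x ↦ x^3, because 15·3 = 45 = 2·22 + 1 ≡ 1 (mod 22) and x^{22} = 1 for x ≠ 0 (Fermat). So g⁻¹(15) = 15^3 mod 23.
Repeated squaring mod 23: 15^1 ≡ 15, 15^2 ≡ 15² = 225 ≡ 18. Since 3 = 2 + 1, 15^3 ≡ 18·15: 18·15 = 270 ≡ 17. So 15^3 ≡ 17 (mod 23).
Hence g⁻¹(15) = 17.

17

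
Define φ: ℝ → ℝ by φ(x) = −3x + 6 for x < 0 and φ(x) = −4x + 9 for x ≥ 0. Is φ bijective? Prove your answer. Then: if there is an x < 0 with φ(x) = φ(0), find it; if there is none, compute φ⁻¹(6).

-1

Both pieces are strictly decreasing (slopes −3 and −4), so each is injective on its own interval.
The left piece maps (−∞, 0) onto (6, ∞); the right piece maps [0, ∞) onto (−∞, 9].
These images overlap. In particular φ(0) = 9 (right piece), and solving −3x + 6 = 9 on the left piece gives x = −1 < 0.
So φ(−1) = φ(0) with −1 ≠ 0, and φ is not injective, hence not bijective. This x = −1 is the requested value below 0.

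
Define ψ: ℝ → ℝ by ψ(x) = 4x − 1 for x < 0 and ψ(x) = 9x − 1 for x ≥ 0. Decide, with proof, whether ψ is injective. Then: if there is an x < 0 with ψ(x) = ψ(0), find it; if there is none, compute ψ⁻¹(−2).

Both pieces are strictly increasing (slopes 4 and 9), so each is injective on its own interval.
The left piece maps (−∞, 0) onto (−∞, −1); the right piece maps [0, ∞) onto [−1, ∞).
These images are disjoint, so no value is attained by both pieces. Hence ψ is injective.
Because the two images are disjoint, no x < 0 has ψ(x) = ψ(0), so we compute ψ⁻¹(−2): −2 lies in (−∞, −1), so solve 4x − 1 = −2: x = (−2 + 1)/4 = −1/4.

-1/4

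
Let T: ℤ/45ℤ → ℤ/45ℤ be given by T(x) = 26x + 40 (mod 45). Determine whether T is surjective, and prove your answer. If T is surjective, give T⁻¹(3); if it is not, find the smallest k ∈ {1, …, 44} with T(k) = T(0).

Since gcd(26, 45) = 1, 26 is invertible modulo 45. Euclid's algorithm: 45 = 1·26 + 19, 26 = 1·19 + 7, 19 = 2·7 + 5, 7 = 1·5 + 2, 5 = 2·2 + 1; back-substituting gives 1 = 26·26 − 15·45, so 26⁻¹ ≡ 26 (mod 45).
Then y ↦ 26(y − 40) is a two-sided inverse to T, so every y ∈ ℤ/45ℤ has a preimage.
Therefore T is surjective.
Since T is surjective, we compute T⁻¹(3): solve 26x + 40 ≡ 3 (mod 45), i.e. 26x ≡ 8 (mod 45).
Multiplying by 26⁻¹ = 26 gives x ≡ 26·8 = 208 = 4·45 + 28 ≡ 28 (mod 45).
Check: T(28) = 26·28 + 40 = 768 = 17·45 + 3 ≡ 3 (mod 45).

28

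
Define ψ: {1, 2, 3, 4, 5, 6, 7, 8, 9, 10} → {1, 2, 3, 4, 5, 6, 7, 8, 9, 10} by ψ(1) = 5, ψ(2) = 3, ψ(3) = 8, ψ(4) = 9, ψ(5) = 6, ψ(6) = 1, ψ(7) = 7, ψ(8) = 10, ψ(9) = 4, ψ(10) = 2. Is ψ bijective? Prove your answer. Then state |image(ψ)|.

10

The values 5, 3, 8, 9, 6, 1, 7, 10, 4, 2 are a permutation of {1, 2, 3, 4, 5, 6, 7, 8, 9, 10}: each element appears exactly once.
So ψ is injective and surjective, hence bijective.
The image of ψ is {1, 2, 3, 4, 5, 6, 7, 8, 9, 10}, which has 10 elements.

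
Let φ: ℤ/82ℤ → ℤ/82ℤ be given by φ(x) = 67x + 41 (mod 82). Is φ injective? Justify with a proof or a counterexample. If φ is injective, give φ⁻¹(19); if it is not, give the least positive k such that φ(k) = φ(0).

Suppose φ(s) = φ(t) in ℤ/82ℤ. Then 67s + 41 ≡ 67t + 41 (mod 82), hence 67(s − t) ≡ 0 (mod 82).
Since gcd(67, 82) = 1, 67 is invertible modulo 82, hence s − t ≡ 0 (mod 82), i.e. s = t.
So φ is injective.
We now compute 67⁻¹ mod 82 explicitly. Euclid's algorithm: 82 = 1·67 + 15, 67 = 4·15 + 7, 15 = 2·7 + 1; back-substituting gives 1 = 71·67 − 58·82, so 67⁻¹ ≡ 71 (mod 82).
Since φ is injective, we compute φ⁻¹(19): solve 67x + 41 ≡ 19 (mod 82), i.e. 67x ≡ 60 (mod 82).
Multiplying by 67⁻¹ = 71 gives x ≡ 71·60 = 4260 = 51·82 + 78 ≡ 78 (mod 82).
Check: φ(78) = 67·78 + 41 = 5267 = 64·82 + 19 ≡ 19 (mod 82).

78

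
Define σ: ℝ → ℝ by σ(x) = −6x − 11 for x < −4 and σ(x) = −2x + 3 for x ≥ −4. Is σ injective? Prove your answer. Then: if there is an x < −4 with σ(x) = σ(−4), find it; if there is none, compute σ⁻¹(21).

-16/3

Both pieces are strictly decreasing (slopes −6 and −2), so each is injective on its own interval.
The left piece maps (−∞, −4) onto (13, ∞); the right piece maps [−4, ∞) onto (−∞, 11].
These images are disjoint, so no value is attained by both pieces. Thus σ is injective.
Because the two images are disjoint, no x < −4 has σ(x) = σ(−4), so we compute σ⁻¹(21): 21 lies in (13, ∞), so solve −6x − 11 = 21: x = (21 + 11)/(−6) = −16/3.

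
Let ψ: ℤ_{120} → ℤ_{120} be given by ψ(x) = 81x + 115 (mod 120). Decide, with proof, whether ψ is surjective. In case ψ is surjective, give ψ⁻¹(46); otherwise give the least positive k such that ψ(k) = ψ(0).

40

Recall that surjectivity means every element of the codomain has a preimage under ψ.
Since gcd(81, 120) = 3, we have 81x ≡ 0 (mod 3) for all x, so ψ(x) ≡ 1 (mod 3).
But 0 ≢ 1 (mod 3), so 0 ∈ ℤ_{120} has no preimage. Hence ψ is not surjective.
Since ψ is not surjective, we find the least positive k with ψ(k) = ψ(0): this means 81k ≡ 0 (mod 120), i.e. 120 ∣ 81k. Since gcd(81, 120) = 3, dividing through by 3 this holds exactly when 40 ∣ 27k, and as gcd(27, 40) = 1, exactly when 40 ∣ k.
The smallest positive such k is 40.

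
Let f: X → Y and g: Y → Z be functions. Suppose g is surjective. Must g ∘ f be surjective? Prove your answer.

not surjective

No. Take X = {1}, Y = Z = {1, 2, 3, 4, 5, 6}, f(1) = 1, and g = identity (surjective).
Then (g ∘ f)(1) = 1, and 6 ∈ Z has no preimage under g ∘ f, so g ∘ f is not surjective.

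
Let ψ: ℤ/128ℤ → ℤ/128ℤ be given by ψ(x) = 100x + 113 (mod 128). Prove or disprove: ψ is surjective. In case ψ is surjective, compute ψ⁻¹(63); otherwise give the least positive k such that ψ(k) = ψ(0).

32

Recall that surjectivity means every element of the codomain has a preimage under ψ.
Since gcd(100, 128) = 4, we have 100x ≡ 0 (mod 4) for all x, so ψ(x) ≡ 1 (mod 4).
But 0 ≢ 1 (mod 4), so 0 ∈ ℤ/128ℤ has no preimage. Hence ψ is not surjective.
Since ψ is not surjective, we find the least positive k with ψ(k) = ψ(0): this means 100k ≡ 0 (mod 128), i.e. 128 ∣ 100k. Since gcd(100, 128) = 4, dividing through by 4 this holds exactly when 32 ∣ 25k, and as gcd(25, 32) = 1, exactly when 32 ∣ k.
The smallest positive such k is 32.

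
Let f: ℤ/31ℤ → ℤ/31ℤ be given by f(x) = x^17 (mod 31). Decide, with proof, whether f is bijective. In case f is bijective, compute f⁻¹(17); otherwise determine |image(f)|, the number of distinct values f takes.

Since 31 is prime, the nonzero elements of ℤ/31ℤ form a cyclic group of order 30.
As gcd(17, 30) = 1, raising to the 17th power is a bijection on this group: if a^17 ≡ b^17 then (ab^{−1})^17 = 1, and the only element of order dividing gcd(17, 30) = 1 is 1, so a = b.
With f(0) = 0 this makes f injective on all of ℤ/31ℤ, hence bijective (finite equal-size domain and codomain). In particular f is bijective.
Since f is bijective, we find the preimage of 17. The inverse of x ↦ x^17 on (ℤ/31ℤ)^× is x ↦ x^23, because 17·23 = 391 = 13·30 + 1 ≡ 1 (mod 30) and x^{30} = 1 for x ≠ 0 (Fermat). So f⁻¹(17) = 17^23 mod 31.
Repeated squaring mod 31: 17^1 ≡ 17, 17^2 ≡ 17² = 289 ≡ 10, 17^4 ≡ 10² = 100 ≡ 7, 17^8 ≡ 7² = 49 ≡ 18, 17^16 ≡ 18² = 324 ≡ 14. Since 23 = 16 + 4 + 2 + 1, 17^23 ≡ 14·7·10·17: 14·7 = 98 ≡ 5, then 5·10 = 50 ≡ 19, then 19·17 = 323 ≡ 13. So 17^23 ≡ 13 (mod 31).
Hence f⁻¹(17) = 13.

13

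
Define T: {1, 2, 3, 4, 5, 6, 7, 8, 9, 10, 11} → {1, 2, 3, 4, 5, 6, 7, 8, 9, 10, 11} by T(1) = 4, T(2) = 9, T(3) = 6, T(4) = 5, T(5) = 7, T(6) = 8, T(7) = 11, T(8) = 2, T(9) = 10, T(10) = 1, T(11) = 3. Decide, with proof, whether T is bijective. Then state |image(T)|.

11

The values 4, 9, 6, 5, 7, 8, 11, 2, 10, 1, 3 are a permutation of {1, 2, 3, 4, 5, 6, 7, 8, 9, 10, 11}: each element appears exactly once.
So T is injective and surjective, hence bijective.
The image of T is {1, 2, 3, 4, 5, 6, 7, 8, 9, 10, 11}, which has 11 elements.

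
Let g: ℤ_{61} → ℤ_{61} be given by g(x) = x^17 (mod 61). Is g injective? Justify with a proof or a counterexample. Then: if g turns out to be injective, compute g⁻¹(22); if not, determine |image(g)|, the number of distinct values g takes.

12

Since 61 is prime, the nonzero elements of ℤ_{61} form a cyclic group of order 60.
As gcd(17, 60) = 1, raising to the 17th power is a bijection on this group: if a^17 ≡ b^17 then (ab^{−1})^17 = 1, and the only element of order dividing gcd(17, 60) = 1 is 1, so a = b.
With g(0) = 0 this makes g injective on all of ℤ_{61}, hence bijective (finite equal-size domain and codomain). In particular g is injective.
Since g is injective, we find the preimage of 22. The inverse of x ↦ x^17 on (ℤ_{61})^× is x ↦ x^53, because 17·53 = 901 = 15·60 + 1 ≡ 1 (mod 60) and x^{60} = 1 for x ≠ 0 (Fermat). So g⁻¹(22) = 22^53 mod 61.
Repeated squaring mod 61: 22^1 ≡ 22, 22^2 ≡ 22² = 484 ≡ 57, 22^4 ≡ 57² = 3249 ≡ 16, 22^8 ≡ 16² = 256 ≡ 12, 22^16 ≡ 12² = 144 ≡ 22, 22^32 ≡ 22² = 484 ≡ 57. Since 53 = 32 + 16 + 4 + 1, 22^53 ≡ 57·22·16·22: 57·22 = 1254 ≡ 34, then 34·16 = 544 ≡ 56, then 56·22 = 1232 ≡ 12. So 22^53 ≡ 12 (mod 61).
Hence g⁻¹(22) = 12.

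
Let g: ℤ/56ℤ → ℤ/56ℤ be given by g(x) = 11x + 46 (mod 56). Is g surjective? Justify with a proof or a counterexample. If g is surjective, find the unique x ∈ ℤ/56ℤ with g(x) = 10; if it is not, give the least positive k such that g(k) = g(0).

Recall: g is surjective if every y in the codomain equals g(x) for some x in the domain.
Since gcd(11, 56) = 1, 11 is invertible modulo 56. Euclid's algorithm: 56 = 5·11 + 1; back-substituting gives 1 = 51·11 − 10·56, so 11⁻¹ ≡ 51 (mod 56).
Then y ↦ 51(y − 46) is a two-sided inverse to g, so every y ∈ ℤ/56ℤ has a preimage.
Thus g is surjective.
Since g is surjective, we find g⁻¹(10): we need 11x ≡ 10 − 46 ≡ 20 (mod 56). Using 11⁻¹ = 51: x ≡ 51·20 = 1020 = 18·56 + 12, so x = 12.
Check: g(12) = 11·12 + 46 = 178 = 3·56 + 10 ≡ 10 (mod 56).

12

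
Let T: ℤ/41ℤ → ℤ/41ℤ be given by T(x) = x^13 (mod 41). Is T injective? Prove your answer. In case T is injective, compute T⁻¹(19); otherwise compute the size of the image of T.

Since 41 is prime, the nonzero elements of ℤ/41ℤ form a cyclic group of order 40.
As gcd(13, 40) = 1, raising to the 13th power is a bijection on this group: if a^13 ≡ b^13 then (ab^{−1})^13 = 1, and the only element of order dividing gcd(13, 40) = 1 is 1, so a = b.
With T(0) = 0 this makes T injective on all of ℤ/41ℤ, hence bijective (finite equal-size domain and codomain). In particular T is injective.
Since T is injective, we find the preimage of 19. The inverse of x ↦ x^13 on (ℤ/41ℤ)^× is x ↦ x^37, because 13·37 = 481 = 12·40 + 1 ≡ 1 (mod 40) and x^{40} = 1 for x ≠ 0 (Fermat). So T⁻¹(19) = 19^37 mod 41.
Repeated squaring mod 41: 19^1 ≡ 19, 19^2 ≡ 19² = 361 ≡ 33, 19^4 ≡ 33² = 1089 ≡ 23, 19^8 ≡ 23² = 529 ≡ 37, 19^16 ≡ 37² = 1369 ≡ 16, 19^32 ≡ 16² = 256 ≡ 10. Since 37 = 32 + 4 + 1, 19^37 ≡ 10·23·19: 10·23 = 230 ≡ 25, then 25·19 = 475 ≡ 24. So 19^37 ≡ 24 (mod 41).
Hence T⁻¹(19) = 24.

24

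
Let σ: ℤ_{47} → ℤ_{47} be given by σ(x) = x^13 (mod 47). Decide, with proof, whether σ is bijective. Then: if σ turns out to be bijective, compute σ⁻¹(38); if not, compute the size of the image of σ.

10

Since 47 is prime, the nonzero elements of ℤ_{47} form a cyclic group of order 46.
As gcd(13, 46) = 1, raising to the 13th power is a bijection on this group: if u^13 ≡ v^13 then (uv^{−1})^13 = 1, and the only element of order dividing gcd(13, 46) = 1 is 1, so u = v.
With σ(0) = 0 this makes σ injective on all of ℤ_{47}, hence bijective (finite equal-size domain and codomain). In particular σ is bijective.
Since σ is bijective, we find the preimage of 38. The inverse of x ↦ x^13 on (ℤ_{47})^× is x ↦ x^39, because 13·39 = 507 = 11·46 + 1 ≡ 1 (mod 46) and x^{46} = 1 for x ≠ 0 (Fermat). So σ⁻¹(38) = 38^39 mod 47.
Repeated squaring mod 47: 38^1 ≡ 38, 38^2 ≡ 38² = 1444 ≡ 34, 38^4 ≡ 34² = 1156 ≡ 28, 38^8 ≡ 28² = 784 ≡ 32, 38^16 ≡ 32² = 1024 ≡ 37, 38^32 ≡ 37² = 1369 ≡ 6. Since 39 = 32 + 4 + 2 + 1, 38^39 ≡ 6·28·34·38: 6·28 = 168 ≡ 27, then 27·34 = 918 ≡ 25, then 25·38 = 950 ≡ 10. So 38^39 ≡ 10 (mod 47).
Hence σ⁻¹(38) = 10.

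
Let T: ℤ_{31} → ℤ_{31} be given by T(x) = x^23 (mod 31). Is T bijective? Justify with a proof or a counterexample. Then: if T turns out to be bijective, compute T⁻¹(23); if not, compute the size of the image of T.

Since 31 is prime, the nonzero elements of ℤ_{31} form a cyclic group of order 30.
As gcd(23, 30) = 1, raising to the 23rd power is a bijection on this group: if a^23 ≡ b^23 then (ab^{−1})^23 = 1, and the only element of order dividing gcd(23, 30) = 1 is 1, so a = b.
With T(0) = 0 this makes T injective on all of ℤ_{31}, hence bijective (finite equal-size domain and codomain). In particular T is bijective.
Since T is bijective, we find the preimage of 23. The inverse of x ↦ x^23 on (ℤ_{31})^× is x ↦ x^17, because 23·17 = 391 = 13·30 + 1 ≡ 1 (mod 30) and x^{30} = 1 for x ≠ 0 (Fermat). So T⁻¹(23) = 23^17 mod 31.
Repeated squaring mod 31: 23^1 ≡ 23, 23^2 ≡ 23² = 529 ≡ 2, 23^4 ≡ 2² = 4, 23^8 ≡ 4² = 16, 23^16 ≡ 16² = 256 ≡ 8. Since 17 = 16 + 1, 23^17 ≡ 8·23: 8·23 = 184 ≡ 29. So 23^17 ≡ 29 (mod 31).
Hence T⁻¹(23) = 29.

29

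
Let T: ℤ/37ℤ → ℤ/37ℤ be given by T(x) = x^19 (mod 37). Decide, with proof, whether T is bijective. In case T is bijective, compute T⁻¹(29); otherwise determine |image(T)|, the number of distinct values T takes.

Since 37 is prime, the nonzero elements of ℤ/37ℤ form a cyclic group of order 36.
As gcd(19, 36) = 1, raising to the 19th power is a bijection on this group: if u^19 ≡ v^19 then (uv^{−1})^19 = 1, and the only element of order dividing gcd(19, 36) = 1 is 1, so u = v.
With T(0) = 0 this makes T injective on all of ℤ/37ℤ, hence bijective (finite equal-size domain and codomain). In particular T is bijective.
Since T is bijective, we find the preimage of 29. The inverse of x ↦ x^19 on (ℤ/37ℤ)^× is x ↦ x^19, because 19·19 = 361 = 10·36 + 1 ≡ 1 (mod 36) and x^{36} = 1 for x ≠ 0 (Fermat). So T⁻¹(29) = 29^19 mod 37.
Repeated squaring mod 37: 29^1 ≡ 29, 29^2 ≡ 29² = 841 ≡ 27, 29^4 ≡ 27² = 729 ≡ 26, 29^8 ≡ 26² = 676 ≡ 10, 29^16 ≡ 10² = 100 ≡ 26. Since 19 = 16 + 2 + 1, 29^19 ≡ 26·27·29: 26·27 = 702 ≡ 36, then 36·29 = 1044 ≡ 8. So 29^19 ≡ 8 (mod 37).
Hence T⁻¹(29) = 8.

8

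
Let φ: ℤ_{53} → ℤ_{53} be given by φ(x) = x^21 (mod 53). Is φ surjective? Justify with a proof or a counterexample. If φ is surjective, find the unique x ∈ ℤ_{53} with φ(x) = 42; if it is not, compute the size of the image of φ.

16

Since 53 is prime, the nonzero elements of ℤ_{53} form a cyclic group of order 52.
As gcd(21, 52) = 1, raising to the 21st power is a bijection on this group: if s^21 ≡ t^21 then (st^{−1})^21 = 1, and the only element of order dividing gcd(21, 52) = 1 is 1, so s = t.
With φ(0) = 0 this makes φ injective on all of ℤ_{53}, hence bijective (finite equal-size domain and codomain). In particular φ is surjective.
Since φ is surjective, we find the preimage of 42. The inverse of x ↦ x^21 on (ℤ_{53})^× is x ↦ x^5, because 21·5 = 105 = 2·52 + 1 ≡ 1 (mod 52) and x^{52} = 1 for x ≠ 0 (Fermat). So φ⁻¹(42) = 42^5 mod 53.
Repeated squaring mod 53: 42^1 ≡ 42, 42^2 ≡ 42² = 1764 ≡ 15, 42^4 ≡ 15² = 225 ≡ 13. Since 5 = 4 + 1, 42^5 ≡ 13·42: 13·42 = 546 ≡ 16. So 42^5 ≡ 16 (mod 53).
Hence φ⁻¹(42) = 16.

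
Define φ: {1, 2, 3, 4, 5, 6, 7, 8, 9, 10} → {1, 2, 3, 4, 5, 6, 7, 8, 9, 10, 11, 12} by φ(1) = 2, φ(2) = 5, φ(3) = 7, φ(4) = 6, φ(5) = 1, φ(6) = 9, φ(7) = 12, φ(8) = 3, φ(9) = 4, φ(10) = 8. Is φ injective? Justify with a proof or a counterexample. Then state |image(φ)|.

The values φ(1), …, φ(10) are 2, 5, 7, 6, 1, 9, 12, 3, 4, 8 — all distinct.
So φ(x_1) = φ(x_2) only when x_1 = x_2, and φ is injective.
The image of φ is {1, 2, 3, 4, 5, 6, 7, 8, 9, 12}, which has 10 elements.

10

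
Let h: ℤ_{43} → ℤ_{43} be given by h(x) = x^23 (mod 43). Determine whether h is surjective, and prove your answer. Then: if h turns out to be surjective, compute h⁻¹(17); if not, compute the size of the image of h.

Since 43 is prime, the nonzero elements of ℤ_{43} form a cyclic group of order 42.
As gcd(23, 42) = 1, raising to the 23rd power is a bijection on this group: if s^23 ≡ t^23 then (st^{−1})^23 = 1, and the only element of order dividing gcd(23, 42) = 1 is 1, so s = t.
With h(0) = 0 this makes h injective on all of ℤ_{43}, hence bijective (finite equal-size domain and codomain). In particular h is surjective.
Since h is surjective, we find the preimage of 17. The inverse of x ↦ x^23 on (ℤ_{43})^× is x ↦ x^11, because 23·11 = 253 = 6·42 + 1 ≡ 1 (mod 42) and x^{42} = 1 for x ≠ 0 (Fermat). So h⁻¹(17) = 17^11 mod 43.
Repeated squaring mod 43: 17^1 ≡ 17, 17^2 ≡ 17² = 289 ≡ 31, 17^4 ≡ 31² = 961 ≡ 15, 17^8 ≡ 15² = 225 ≡ 10. Since 11 = 8 + 2 + 1, 17^11 ≡ 10·31·17: 10·31 = 310 ≡ 9, then 9·17 = 153 ≡ 24. So 17^11 ≡ 24 (mod 43).
Hence h⁻¹(17) = 24.

24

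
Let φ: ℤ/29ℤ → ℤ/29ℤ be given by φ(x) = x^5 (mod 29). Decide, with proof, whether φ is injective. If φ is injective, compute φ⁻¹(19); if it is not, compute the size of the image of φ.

14

Since 29 is prime, the nonzero elements of ℤ/29ℤ form a cyclic group of order 28.
As gcd(5, 28) = 1, raising to the 5th power is a bijection on this group: if a^5 ≡ b^5 then (ab^{−1})^5 = 1, and the only element of order dividing gcd(5, 28) = 1 is 1, so a = b.
With φ(0) = 0 this makes φ injective on all of ℤ/29ℤ, hence bijective (finite equal-size domain and codomain). In particular φ is injective.
Since φ is injective, we find the preimage of 19. The inverse of x ↦ x^5 on (ℤ/29ℤ)^× is x ↦ x^17, because 5·17 = 85 = 3·28 + 1 ≡ 1 (mod 28) and x^{28} = 1 for x ≠ 0 (Fermat). So φ⁻¹(19) = 19^17 mod 29.
Repeated squaring mod 29: 19^1 ≡ 19, 19^2 ≡ 19² = 361 ≡ 13, 19^4 ≡ 13² = 169 ≡ 24, 19^8 ≡ 24² = 576 ≡ 25, 19^16 ≡ 25² = 625 ≡ 16. Since 17 = 16 + 1, 19^17 ≡ 16·19: 16·19 = 304 ≡ 14. So 19^17 ≡ 14 (mod 29).
Hence φ⁻¹(19) = 14.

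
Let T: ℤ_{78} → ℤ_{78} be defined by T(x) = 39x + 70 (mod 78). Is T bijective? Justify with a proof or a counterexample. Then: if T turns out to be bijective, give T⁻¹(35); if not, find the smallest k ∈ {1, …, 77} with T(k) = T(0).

We have gcd(39, 78) = 39 > 1. Taking x_1 = 0 and x_2 = 2: T(0) = 70 and T(2) = 39·2 + 70 = 148 ≡ 70 (mod 78).
So T(0) = T(2) while 0 ≠ 2, hence T is not injective, hence not bijective.
Since T is not bijective, we find the least positive k with T(k) = T(0): this means 39k ≡ 0 (mod 78), i.e. 78 ∣ 39k. Since gcd(39, 78) = 39, dividing through by 39 this holds exactly when 2 ∣ k.
The smallest positive such k is 2.

2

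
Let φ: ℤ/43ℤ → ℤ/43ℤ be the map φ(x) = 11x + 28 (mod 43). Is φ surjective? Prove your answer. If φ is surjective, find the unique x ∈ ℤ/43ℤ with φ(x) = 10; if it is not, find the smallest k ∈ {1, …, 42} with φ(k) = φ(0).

14

Recall that φ is surjective if every y in the codomain equals φ(x) for some x in the domain.
Since gcd(11, 43) = 1, 11 is invertible modulo 43. Euclid's algorithm: 43 = 3·11 + 10, 11 = 1·10 + 1; back-substituting gives 1 = 4·11 − 1·43, so 11⁻¹ ≡ 4 (mod 43).
For any y ∈ ℤ/43ℤ, x = 4(y − 28) mod 43 satisfies φ(x) = 11·4(y − 28) + 28 ≡ y (since 11·4 ≡ 1 mod 43). So every y has a preimage.
Hence φ is surjective.
Since φ is surjective, we compute φ⁻¹(10): solve 11x + 28 ≡ 10 (mod 43), i.e. 11x ≡ 25 (mod 43).
Multiplying by 11⁻¹ = 4 gives x ≡ 4·25 = 100 = 2·43 + 14 ≡ 14 (mod 43).
Check: φ(14) = 11·14 + 28 = 182 = 4·43 + 10 ≡ 10 (mod 43).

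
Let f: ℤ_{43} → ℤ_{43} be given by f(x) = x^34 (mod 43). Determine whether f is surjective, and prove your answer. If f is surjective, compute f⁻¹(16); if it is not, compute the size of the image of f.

f(21): Repeated squaring mod 43: 21^1 ≡ 21, 21^2 ≡ 21² = 441 ≡ 11, 21^4 ≡ 11² = 121 ≡ 35, 21^8 ≡ 35² = 1225 ≡ 21, 21^16 ≡ 21² = 441 ≡ 11, 21^32 ≡ 11² = 121 ≡ 35. Since 34 = 32 + 2, 21^34 ≡ 35·11: 35·11 = 385 ≡ 41. So 21^34 ≡ 41 (mod 43).
f(22): Repeated squaring mod 43: 22^1 ≡ 22, 22^2 ≡ 22² = 484 ≡ 11, 22^4 ≡ 11² = 121 ≡ 35, 22^8 ≡ 35² = 1225 ≡ 21, 22^16 ≡ 21² = 441 ≡ 11, 22^32 ≡ 11² = 121 ≡ 35. Since 34 = 32 + 2, 22^34 ≡ 35·11: 35·11 = 385 ≡ 41. So 22^34 ≡ 41 (mod 43).
So f(21) = f(22) = 41 while 21 ≠ 22, thus f is not injective.
A non-injective map from the 43-element set ℤ_{43} to itself takes at most 42 distinct values, so it cannot be surjective. Hence f is not surjective.
Since f is not surjective, we determine |image(f)|. Computing x^34 mod 43 for each x (by repeated squaring, reducing mod 43 at every step), the values f(0), f(1), …, f(42) are: 0, 1, 21, 31, 11, 10, 6, 36, 16, 15, 38, 4, 40, 17, 25, 9, 35, 13, 14, 23, 24, 41, 41, 24, 23, 14, 13, 35, 9, 25, 17, 40, 4, 38, 15, 16, 36, 6, 10, 11, 31, 21, 1.
The distinct values are {0, 1, 4, 6, 9, 10, 11, 13, 14, 15, 16, 17, 21, 23, 24, 25, 31, 35, 36, 38, 40, 41}; there are 22 of them.

22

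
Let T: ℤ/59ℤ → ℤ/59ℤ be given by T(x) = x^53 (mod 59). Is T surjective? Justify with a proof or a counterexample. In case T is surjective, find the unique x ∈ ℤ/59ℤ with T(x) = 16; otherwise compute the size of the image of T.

Since 59 is prime, the nonzero elements of ℤ/59ℤ form a cyclic group of order 58.
As gcd(53, 58) = 1, raising to the 53rd power is a bijection on this group: if x_1^53 ≡ x_2^53 then (x_1x_2^{−1})^53 = 1, and the only element of order dividing gcd(53, 58) = 1 is 1, so x_1 = x_2.
With T(0) = 0 this makes T injective on all of ℤ/59ℤ, hence bijective (finite equal-size domain and codomain). In particular T is surjective.
Since T is surjective, we find the preimage of 16. The inverse of x ↦ x^53 on (ℤ/59ℤ)^× is x ↦ x^23, because 53·23 = 1219 = 21·58 + 1 ≡ 1 (mod 58) and x^{58} = 1 for x ≠ 0 (Fermat). So T⁻¹(16) = 16^23 mod 59.
Repeated squaring mod 59: 16^1 ≡ 16, 16^2 ≡ 16² = 256 ≡ 20, 16^4 ≡ 20² = 400 ≡ 46, 16^8 ≡ 46² = 2116 ≡ 51, 16^16 ≡ 51² = 2601 ≡ 5. Since 23 = 16 + 4 + 2 + 1, 16^23 ≡ 5·46·20·16: 5·46 = 230 ≡ 53, then 53·20 = 1060 ≡ 57, then 57·16 = 912 ≡ 27. So 16^23 ≡ 27 (mod 59).
Hence T⁻¹(16) = 27.

27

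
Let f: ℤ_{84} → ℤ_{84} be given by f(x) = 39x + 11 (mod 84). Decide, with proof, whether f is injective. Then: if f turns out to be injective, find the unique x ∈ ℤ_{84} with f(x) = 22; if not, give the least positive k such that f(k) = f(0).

28

We have gcd(39, 84) = 3 > 1. Taking u = 0 and v = 28: f(0) = 11 and f(28) = 39·28 + 11 = 1103 ≡ 11 (mod 84).
So f(0) = f(28) while 0 ≠ 28, hence f is not injective.
Since f is not injective, we find the least positive k with f(k) = f(0): this means 39k ≡ 0 (mod 84), i.e. 84 ∣ 39k. Since gcd(39, 84) = 3, dividing through by 3 this holds exactly when 28 ∣ 13k, and as gcd(13, 28) = 1, exactly when 28 ∣ k.
The smallest positive such k is 28.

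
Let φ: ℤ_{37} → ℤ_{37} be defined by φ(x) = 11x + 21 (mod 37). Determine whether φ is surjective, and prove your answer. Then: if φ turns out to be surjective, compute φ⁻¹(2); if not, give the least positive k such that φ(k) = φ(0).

5

Since gcd(11, 37) = 1, 11 is invertible modulo 37. Euclid's algorithm: 37 = 3·11 + 4, 11 = 2·4 + 3, 4 = 1·3 + 1; back-substituting gives 1 = 27·11 − 8·37, so 11⁻¹ ≡ 27 (mod 37).
Then y ↦ 27(y − 21) is a two-sided inverse to φ, so every y ∈ ℤ_{37} has a preimage.
Thus φ is surjective.
Since φ is surjective, we find φ⁻¹(2): we need 11x ≡ 2 − 21 ≡ 18 (mod 37). Using 11⁻¹ = 27: x ≡ 27·18 = 486 = 13·37 + 5, so x = 5.
Check: φ(5) = 11·5 + 21 = 76 = 2·37 + 2 ≡ 2 (mod 37).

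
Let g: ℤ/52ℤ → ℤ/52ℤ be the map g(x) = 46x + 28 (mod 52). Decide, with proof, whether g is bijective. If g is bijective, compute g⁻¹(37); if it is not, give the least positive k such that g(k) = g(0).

26

We have gcd(46, 52) = 2 > 1. Taking u = 0 and v = 26: g(0) = 28 and g(26) = 46·26 + 28 = 1224 ≡ 28 (mod 52).
So g(0) = g(26) while 0 ≠ 26, hence g is not injective, hence not bijective.
Since g is not bijective, we find the least positive k with g(k) = g(0): this means 46k ≡ 0 (mod 52), i.e. 52 ∣ 46k. Since gcd(46, 52) = 2, dividing through by 2 this holds exactly when 26 ∣ 23k, and as gcd(23, 26) = 1, exactly when 26 ∣ k.
The smallest positive such k is 26.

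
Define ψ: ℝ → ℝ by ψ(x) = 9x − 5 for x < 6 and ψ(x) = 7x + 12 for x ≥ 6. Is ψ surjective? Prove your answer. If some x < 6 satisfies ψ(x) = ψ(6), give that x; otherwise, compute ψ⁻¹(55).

43/7

Both pieces are strictly increasing (slopes 9 and 7), so each is injective on its own interval.
The left piece maps (−∞, 6) onto (−∞, 49); the right piece maps [6, ∞) onto [54, ∞).
The union (−∞, 49) ∪ [54, ∞) omits the interval between 49 and 54; in particular 49 has no preimage. So ψ is not surjective.
Because the two images are disjoint, no x < 6 has ψ(x) = ψ(6), so we compute ψ⁻¹(55): 55 lies in [54, ∞), so solve 7x + 12 = 55: x = (55 − 12)/7 = 43/7.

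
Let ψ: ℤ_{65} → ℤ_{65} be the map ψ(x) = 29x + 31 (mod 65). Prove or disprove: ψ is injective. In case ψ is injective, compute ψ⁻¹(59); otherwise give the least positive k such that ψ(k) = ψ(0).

57

Suppose ψ(a) = ψ(b) in ℤ_{65}. Then 29a + 31 ≡ 29b + 31 (mod 65), hence 29(a − b) ≡ 0 (mod 65).
Since gcd(29, 65) = 1, 29 is invertible modulo 65, hence a − b ≡ 0 (mod 65), i.e. a = b.
Hence ψ is injective.
We now compute 29⁻¹ mod 65 explicitly. Euclid's algorithm: 65 = 2·29 + 7, 29 = 4·7 + 1; back-substituting gives 1 = 9·29 − 4·65, so 29⁻¹ ≡ 9 (mod 65).
Since ψ is injective, we find ψ⁻¹(59): we need 29x ≡ 59 − 31 ≡ 28 (mod 65). Using 29⁻¹ = 9: x ≡ 9·28 = 252 = 3·65 + 57, so x = 57.
Check: ψ(57) = 29·57 + 31 = 1684 = 25·65 + 59 ≡ 59 (mod 65).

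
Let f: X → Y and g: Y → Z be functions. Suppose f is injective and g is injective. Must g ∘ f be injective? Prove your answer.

Suppose (g ∘ f)(x_1) = (g ∘ f)(x_2), i.e. g(f(x_1)) = g(f(x_2)).
Since g is injective, f(x_1) = f(x_2). Since f is injective, x_1 = x_2. So g ∘ f is injective.

injective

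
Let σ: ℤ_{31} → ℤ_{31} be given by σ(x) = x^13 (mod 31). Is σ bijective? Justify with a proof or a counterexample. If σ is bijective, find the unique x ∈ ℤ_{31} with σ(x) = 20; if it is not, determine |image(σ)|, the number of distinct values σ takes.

18

Since 31 is prime, the nonzero elements of ℤ_{31} form a cyclic group of order 30.
As gcd(13, 30) = 1, raising to the 13th power is a bijection on this group: if x_1^13 ≡ x_2^13 then (x_1x_2^{−1})^13 = 1, and the only element of order dividing gcd(13, 30) = 1 is 1, so x_1 = x_2.
With σ(0) = 0 this makes σ injective on all of ℤ_{31}, hence bijective (finite equal-size domain and codomain). In particular σ is bijective.
Since σ is bijective, we find the preimage of 20. The inverse of x ↦ x^13 on (ℤ_{31})^× is x ↦ x^7, because 13·7 = 91 = 3·30 + 1 ≡ 1 (mod 30) and x^{30} = 1 for x ≠ 0 (Fermat). So σ⁻¹(20) = 20^7 mod 31.
Repeated squaring mod 31: 20^1 ≡ 20, 20^2 ≡ 20² = 400 ≡ 28, 20^4 ≡ 28² = 784 ≡ 9. Since 7 = 4 + 2 + 1, 20^7 ≡ 9·28·20: 9·28 = 252 ≡ 4, then 4·20 = 80 ≡ 18. So 20^7 ≡ 18 (mod 31).
Hence σ⁻¹(20) = 18.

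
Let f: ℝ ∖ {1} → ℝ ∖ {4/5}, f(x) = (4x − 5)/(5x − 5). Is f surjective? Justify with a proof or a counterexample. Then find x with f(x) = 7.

30/31

For any y ≠ 4/5, solving y(5x − 5) = 4x − 5 for x gives a well-defined x ≠ 1. So f is surjective.
Solving f(x) = 7: cross-multiplying gives 4x − 5 = 7(5x − 5), which rearranges to −31x = −30, so x = 30/31.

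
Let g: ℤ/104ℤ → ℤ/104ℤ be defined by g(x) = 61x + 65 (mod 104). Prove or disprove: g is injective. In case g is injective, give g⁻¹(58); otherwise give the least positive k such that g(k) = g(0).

5

Recall that g is injective when g(x_1) = g(x_2) forces x_1 = x_2.
Suppose g(x_1) = g(x_2) in ℤ/104ℤ. Then 61x_1 + 65 ≡ 61x_2 + 65 (mod 104), thus 61(x_1 − x_2) ≡ 0 (mod 104).
Since gcd(61, 104) = 1, 61 is invertible modulo 104, so x_1 − x_2 ≡ 0 (mod 104), i.e. x_1 = x_2.
Therefore g is injective.
We now compute 61⁻¹ mod 104 explicitly. Euclid's algorithm: 104 = 1·61 + 43, 61 = 1·43 + 18, 43 = 2·18 + 7, 18 = 2·7 + 4, 7 = 1·4 + 3, 4 = 1·3 + 1; back-substituting gives 1 = 29·61 − 17·104, so 61⁻¹ ≡ 29 (mod 104).
Since g is injective, we compute g⁻¹(58): solve 61x + 65 ≡ 58 (mod 104), i.e. 61x ≡ 97 (mod 104).
Multiplying by 61⁻¹ = 29 gives x ≡ 29·97 = 2813 = 27·104 + 5 ≡ 5 (mod 104).
Check: g(5) = 61·5 + 65 = 370 = 3·104 + 58 ≡ 58 (mod 104).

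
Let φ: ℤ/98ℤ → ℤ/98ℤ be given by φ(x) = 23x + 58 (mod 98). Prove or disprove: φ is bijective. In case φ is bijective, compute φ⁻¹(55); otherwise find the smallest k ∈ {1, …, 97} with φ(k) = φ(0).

51

Suppose φ(s) = φ(t) in ℤ/98ℤ. Then 23s + 58 ≡ 23t + 58 (mod 98), thus 23(s − t) ≡ 0 (mod 98).
Since gcd(23, 98) = 1, 23 is invertible modulo 98, therefore s − t ≡ 0 (mod 98), i.e. s = t.
We now compute 23⁻¹ mod 98 explicitly. Euclid's algorithm: 98 = 4·23 + 6, 23 = 3·6 + 5, 6 = 1·5 + 1; back-substituting gives 1 = 81·23 − 19·98, so 23⁻¹ ≡ 81 (mod 98).
Then y ↦ 81(y − 58) is a two-sided inverse to φ, so every y ∈ ℤ/98ℤ has a preimage.
So φ is bijective.
Since φ is bijective, we compute φ⁻¹(55): solve 23x + 58 ≡ 55 (mod 98), i.e. 23x ≡ 95 (mod 98).
Multiplying by 23⁻¹ = 81 gives x ≡ 81·95 = 7695 = 78·98 + 51 ≡ 51 (mod 98).
Check: φ(51) = 23·51 + 58 = 1231 = 12·98 + 55 ≡ 55 (mod 98).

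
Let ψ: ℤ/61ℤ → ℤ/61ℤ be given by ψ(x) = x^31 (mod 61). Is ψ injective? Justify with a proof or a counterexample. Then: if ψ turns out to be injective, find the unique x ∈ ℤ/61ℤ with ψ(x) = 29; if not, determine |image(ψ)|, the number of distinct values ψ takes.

Since 61 is prime, the nonzero elements of ℤ/61ℤ form a cyclic group of order 60.
As gcd(31, 60) = 1, raising to the 31st power is a bijection on this group: if u^31 ≡ v^31 then (uv^{−1})^31 = 1, and the only element of order dividing gcd(31, 60) = 1 is 1, so u = v.
With ψ(0) = 0 this makes ψ injective on all of ℤ/61ℤ, hence bijective (finite equal-size domain and codomain). In particular ψ is injective.
Since ψ is injective, we find the preimage of 29. The inverse of x ↦ x^31 on (ℤ/61ℤ)^× is x ↦ x^31, because 31·31 = 961 = 16·60 + 1 ≡ 1 (mod 60) and x^{60} = 1 for x ≠ 0 (Fermat). So ψ⁻¹(29) = 29^31 mod 61.
Repeated squaring mod 61: 29^1 ≡ 29, 29^2 ≡ 29² = 841 ≡ 48, 29^4 ≡ 48² = 2304 ≡ 47, 29^8 ≡ 47² = 2209 ≡ 13, 29^16 ≡ 13² = 169 ≡ 47. Since 31 = 16 + 8 + 4 + 2 + 1, 29^31 ≡ 47·13·47·48·29: 47·13 = 611 ≡ 1, then 1·47 = 47, then 47·48 = 2256 ≡ 60, then 60·29 = 1740 ≡ 32. So 29^31 ≡ 32 (mod 61).
Hence ψ⁻¹(29) = 32.

32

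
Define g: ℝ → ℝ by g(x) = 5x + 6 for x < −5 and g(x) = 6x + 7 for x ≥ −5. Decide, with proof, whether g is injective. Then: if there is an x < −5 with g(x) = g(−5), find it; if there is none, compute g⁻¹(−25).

Both pieces are strictly increasing (slopes 5 and 6), so each is injective on its own interval.
The left piece maps (−∞, −5) onto (−∞, −19); the right piece maps [−5, ∞) onto [−23, ∞).
These images overlap. In particular g(−5) = −23 (right piece), and solving 5x + 6 = −23 on the left piece gives x = −29/5 < −5.
So g(−29/5) = g(−5) with −29/5 ≠ −5, and g is not injective. This x = −29/5 is the requested value below −5.

-29/5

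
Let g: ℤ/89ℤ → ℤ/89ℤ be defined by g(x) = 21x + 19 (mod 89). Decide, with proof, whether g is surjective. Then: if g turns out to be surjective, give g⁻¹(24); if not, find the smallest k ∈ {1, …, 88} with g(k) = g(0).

85

Recall that g is surjective if every y in the codomain equals g(x) for some x in the domain.
Since gcd(21, 89) = 1, 21 is invertible modulo 89. Euclid's algorithm: 89 = 4·21 + 5, 21 = 4·5 + 1; back-substituting gives 1 = 17·21 − 4·89, so 21⁻¹ ≡ 17 (mod 89).
Then y ↦ 17(y − 19) is a two-sided inverse to g, so every y ∈ ℤ/89ℤ has a preimage.
Thus g is surjective.
Since g is surjective, we find g⁻¹(24): we need 21x ≡ 24 − 19 ≡ 5 (mod 89). Using 21⁻¹ = 17: x ≡ 17·5 = 85, so x = 85.
Check: g(85) = 21·85 + 19 = 1804 = 20·89 + 24 ≡ 24 (mod 89).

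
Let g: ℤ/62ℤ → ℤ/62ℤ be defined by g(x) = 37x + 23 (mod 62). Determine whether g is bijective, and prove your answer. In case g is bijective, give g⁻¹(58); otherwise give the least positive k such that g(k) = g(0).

11

Suppose g(x_1) = g(x_2) in ℤ/62ℤ. Then 37x_1 + 23 ≡ 37x_2 + 23 (mod 62), so 37(x_1 − x_2) ≡ 0 (mod 62).
Since gcd(37, 62) = 1, 37 is invertible modulo 62, therefore x_1 − x_2 ≡ 0 (mod 62), i.e. x_1 = x_2.
We now compute 37⁻¹ mod 62 explicitly. Euclid's algorithm: 62 = 1·37 + 25, 37 = 1·25 + 12, 25 = 2·12 + 1; back-substituting gives 1 = 57·37 − 34·62, so 37⁻¹ ≡ 57 (mod 62).
For any y ∈ ℤ/62ℤ, x = 57(y − 23) mod 62 satisfies g(x) = 37·57(y − 23) + 23 ≡ y (since 37·57 ≡ 1 mod 62). So every y has a preimage.
Therefore g is bijective.
Since g is bijective, we find g⁻¹(58): we need 37x ≡ 58 − 23 ≡ 35 (mod 62). Using 37⁻¹ = 57: x ≡ 57·35 = 1995 = 32·62 + 11, so x = 11.
Check: g(11) = 37·11 + 23 = 430 = 6·62 + 58 ≡ 58 (mod 62).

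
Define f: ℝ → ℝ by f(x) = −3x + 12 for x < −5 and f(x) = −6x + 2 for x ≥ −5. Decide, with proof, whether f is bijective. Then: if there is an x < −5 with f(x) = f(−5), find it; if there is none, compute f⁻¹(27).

-20/3

Both pieces are strictly decreasing (slopes −3 and −6), so each is injective on its own interval.
The left piece maps (−∞, −5) onto (27, ∞); the right piece maps [−5, ∞) onto (−∞, 32].
These images overlap. In particular f(−5) = 32 (right piece), and solving −3x + 12 = 32 on the left piece gives x = −20/3 < −5.
So f(−20/3) = f(−5) with −20/3 ≠ −5, and f is not injective, hence not bijective. This x = −20/3 is the requested value below −5.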